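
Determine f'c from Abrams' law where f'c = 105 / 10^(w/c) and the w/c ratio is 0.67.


f'c = 105 / 10^0.67
= 105 / 4.677
= 22.45 MPa

22.45


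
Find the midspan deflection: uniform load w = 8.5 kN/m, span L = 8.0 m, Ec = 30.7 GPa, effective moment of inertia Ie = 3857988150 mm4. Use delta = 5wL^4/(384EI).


Convert: L = 8.0 m = 8000 mm, Ec = 30.7 GPa = 30700 MPa
delta = 5 * 8.5 * 8000^4 / (384 * 30700 * 3857988150)
= 3.83 mm

3.83


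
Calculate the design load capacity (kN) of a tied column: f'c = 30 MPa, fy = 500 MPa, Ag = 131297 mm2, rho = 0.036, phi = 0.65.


Ast = rho * Ag = 0.036 * 131297 = 4726.692 mm2
phi*Pn = 0.65 * 0.80 * (0.85 * 30 * (131297 - 4726.692) + 500 * 4726.692) / 1000
= 2907.26 kN

2907.26


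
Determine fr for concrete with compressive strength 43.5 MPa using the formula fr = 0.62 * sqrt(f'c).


fr = 0.62 * sqrt(43.5)
= 4.089 MPa

4.089


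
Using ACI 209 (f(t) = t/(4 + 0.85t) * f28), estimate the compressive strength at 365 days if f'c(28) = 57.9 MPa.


f(365) = 365 / (4 + 0.85 * 365) * 57.9
= 365 / 314.25 * 57.9
= 67.25 MPa

67.25


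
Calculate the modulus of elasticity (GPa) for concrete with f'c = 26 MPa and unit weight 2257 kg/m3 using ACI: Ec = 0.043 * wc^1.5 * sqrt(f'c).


Ec = 0.043 * 2257^1.5 * sqrt(26) / 1000
= 23.51 GPa

23.51


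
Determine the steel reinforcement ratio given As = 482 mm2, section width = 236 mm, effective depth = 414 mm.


rho = As / (b * d)
= 482 / (236 * 414)
= 0.0049

0.0049


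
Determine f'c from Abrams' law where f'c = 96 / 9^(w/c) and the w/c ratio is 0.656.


f'c = 96 / 9^0.656
= 96 / 4.227
= 22.71 MPa

22.71


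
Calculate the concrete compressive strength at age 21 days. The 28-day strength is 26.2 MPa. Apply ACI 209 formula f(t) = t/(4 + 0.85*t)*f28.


f(21) = 21 / (4 + 0.85 * 21) * 26.2
= 21 / 21.85 * 26.2
= 25.18 MPa

25.18


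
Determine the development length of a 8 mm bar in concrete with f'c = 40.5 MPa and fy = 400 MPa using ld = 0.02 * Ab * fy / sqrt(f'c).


Ab = pi * 8^2 / 4 = 50.265 mm2
ld = 0.02 * 50.265 * 400 / sqrt(40.5)
= 63.2 mm

63.2


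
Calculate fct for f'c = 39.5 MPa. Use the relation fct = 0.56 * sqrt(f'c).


fct = 0.56 * sqrt(39.5)
= 0.56 * 6.285
= 3.52 MPa

3.52


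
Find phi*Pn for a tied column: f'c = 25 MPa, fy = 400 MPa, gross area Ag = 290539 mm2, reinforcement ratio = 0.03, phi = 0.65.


Ast = rho * Ag = 0.03 * 290539 = 8716.17 mm2
phi*Pn = 0.65 * 0.80 * (0.85 * 25 * (290539 - 8716.17) + 400 * 8716.17) / 1000
= 4927.11 kN

4927.11


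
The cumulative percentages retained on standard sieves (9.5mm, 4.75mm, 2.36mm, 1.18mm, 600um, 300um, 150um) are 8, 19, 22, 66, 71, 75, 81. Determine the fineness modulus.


FM = sum(cumulative % retained) / 100
= 342 / 100
= 3.42

3.42


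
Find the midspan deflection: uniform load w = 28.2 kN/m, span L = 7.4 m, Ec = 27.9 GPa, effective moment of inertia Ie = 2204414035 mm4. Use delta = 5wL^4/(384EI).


Convert: L = 7.4 m = 7400 mm, Ec = 27.9 GPa = 27900 MPa
delta = 5 * 28.2 * 7400^4 / (384 * 27900 * 2204414035)
= 17.9 mm

17.9


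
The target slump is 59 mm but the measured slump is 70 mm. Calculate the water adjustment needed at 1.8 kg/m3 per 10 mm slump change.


Difference = 59 - 70 = -11 mm
Water adjustment = -11 * 1.8 / 10 = -2.0 kg/m3

-2.0


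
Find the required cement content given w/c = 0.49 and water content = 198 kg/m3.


Cement = water / (w/c)
= 198 / 0.49
= 404.1 kg/m3

404.1


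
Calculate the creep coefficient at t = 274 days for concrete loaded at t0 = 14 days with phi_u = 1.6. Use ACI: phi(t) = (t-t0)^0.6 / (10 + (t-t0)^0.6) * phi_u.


dt = 274 - 14 = 260
phi = 260^0.6 / (10 + 260^0.6) * 1.6
= 1.18

1.18


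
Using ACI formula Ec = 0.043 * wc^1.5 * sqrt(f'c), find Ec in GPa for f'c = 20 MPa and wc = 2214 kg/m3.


Ec = 0.043 * 2214^1.5 * sqrt(20) / 1000
= 20.03 GPa

20.03


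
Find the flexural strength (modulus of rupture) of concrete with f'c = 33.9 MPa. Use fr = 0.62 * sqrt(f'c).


fr = 0.62 * sqrt(33.9)
= 3.61 MPa

3.61


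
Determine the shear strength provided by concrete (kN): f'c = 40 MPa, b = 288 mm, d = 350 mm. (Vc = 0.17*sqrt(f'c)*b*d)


Vc = 0.17 * sqrt(40) * 288 * 350 / 1000
= 108.38 kN

108.38


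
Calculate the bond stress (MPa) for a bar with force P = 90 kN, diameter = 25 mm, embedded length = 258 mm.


u = P / (pi * db * ld)
= 90 * 1000 / (pi * 25 * 258)
= 4.442 MPa

4.442


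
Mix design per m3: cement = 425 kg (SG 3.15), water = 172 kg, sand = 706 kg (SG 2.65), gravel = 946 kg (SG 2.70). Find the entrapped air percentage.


Vol cement = 425 / (3.15 * 1000) = 0.134921 m3
Vol water = 172 / 1000 = 0.172 m3
Vol sand = 706 / (2.65 * 1000) = 0.266415 m3
Vol gravel = 946 / (2.70 * 1000) = 0.35037 m3
Total solid + water volume = 0.923706 m3
Air = (1 - 0.923706) * 100 = 7.63%

7.63


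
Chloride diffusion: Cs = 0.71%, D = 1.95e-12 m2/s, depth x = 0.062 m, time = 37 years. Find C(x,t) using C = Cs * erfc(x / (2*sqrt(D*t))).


t_seconds = 37 * 365.25 * 24 * 3600 = 1167631200.0 s
arg = 0.062 / (2 * sqrt(1.95e-12 * 1167631200.0))
= 0.6497
erfc(0.6497) = 0.3582
C = 0.71 * 0.3582 = 0.2543%

0.2543


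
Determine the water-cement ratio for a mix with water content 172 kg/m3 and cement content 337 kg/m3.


w/c = water / cement
w/c = 172 / 337 = 0.51

0.51


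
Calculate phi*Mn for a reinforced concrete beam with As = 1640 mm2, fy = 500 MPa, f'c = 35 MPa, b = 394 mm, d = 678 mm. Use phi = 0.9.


a = As * fy / (0.85 * f'c * b)
= 1640 * 500 / (0.85 * 35 * 394)
= 69.9569 mm
Mn = As * fy * (d - a/2) / 10^6
= 527.2777 kN-m
phi*Mn = 0.9 * 527.2777 = 474.55 kN-m

474.55


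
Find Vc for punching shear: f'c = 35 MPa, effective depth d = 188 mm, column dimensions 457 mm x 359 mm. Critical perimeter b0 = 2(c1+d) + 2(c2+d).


b0 = 2*(457 + 188) + 2*(359 + 188) = 2384 mm
Vc = 0.33 * sqrt(35) * 2384 * 188 / 1000
= 875.01 kN

875.01


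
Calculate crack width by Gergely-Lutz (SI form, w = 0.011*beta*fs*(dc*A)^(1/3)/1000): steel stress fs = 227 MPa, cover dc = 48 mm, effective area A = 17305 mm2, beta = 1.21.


w = 0.011 * beta * fs * (dc * A)^(1/3) / 1000
= 0.011 * 1.21 * 227 * (48 * 17305)^(1/3) / 1000
= 0.284 mm

0.284


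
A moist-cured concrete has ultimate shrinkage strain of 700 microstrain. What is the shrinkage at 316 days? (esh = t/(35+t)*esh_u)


esh(316) = 316 / (35 + 316) * 700
= 316 / 351 * 700
= 630.2 microstrain

630.2


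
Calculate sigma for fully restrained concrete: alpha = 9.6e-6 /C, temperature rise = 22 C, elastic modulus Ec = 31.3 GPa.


sigma = alpha * dT * Ec
= 9.6e-6 * 22 * 31.3 * 1000
= 6.611 MPa

6.611


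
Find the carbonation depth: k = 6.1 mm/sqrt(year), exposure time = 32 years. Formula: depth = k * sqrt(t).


depth = k * sqrt(t)
= 6.1 * sqrt(32)
= 34.51 mm

34.51


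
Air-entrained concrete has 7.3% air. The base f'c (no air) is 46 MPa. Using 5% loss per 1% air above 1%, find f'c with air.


Strength loss = (7.3 - 1) * 5 = 31.5%
f'c = 46 * (1 - 31.5/100)
= 31.51 MPa

31.51


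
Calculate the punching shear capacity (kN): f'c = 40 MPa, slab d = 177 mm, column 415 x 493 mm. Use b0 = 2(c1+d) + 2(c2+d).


b0 = 2*(415 + 177) + 2*(493 + 177) = 2524 mm
Vc = 0.33 * sqrt(40) * 2524 * 177 / 1000
= 932.41 kN

932.41


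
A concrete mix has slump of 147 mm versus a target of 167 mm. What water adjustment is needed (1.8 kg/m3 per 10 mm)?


Difference = 167 - 147 = 20 mm
Water adjustment = 20 * 1.8 / 10 = 3.6 kg/m3

3.6


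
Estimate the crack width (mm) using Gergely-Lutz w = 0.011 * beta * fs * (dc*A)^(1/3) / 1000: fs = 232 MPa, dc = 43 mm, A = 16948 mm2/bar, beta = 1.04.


w = 0.011 * beta * fs * (dc * A)^(1/3) / 1000
= 0.011 * 1.04 * 232 * (43 * 16948)^(1/3) / 1000
= 0.239 mm

0.239


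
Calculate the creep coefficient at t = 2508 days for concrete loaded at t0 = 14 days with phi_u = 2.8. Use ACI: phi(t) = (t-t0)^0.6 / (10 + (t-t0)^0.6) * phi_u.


dt = 2508 - 14 = 2494
phi = 2494^0.6 / (10 + 2494^0.6) * 2.8
= 2.565

2.565


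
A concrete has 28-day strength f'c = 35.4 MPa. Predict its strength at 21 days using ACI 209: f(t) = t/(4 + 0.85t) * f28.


f(21) = 21 / (4 + 0.85 * 21) * 35.4
= 21 / 21.85 * 35.4
= 34.02 MPa

34.02


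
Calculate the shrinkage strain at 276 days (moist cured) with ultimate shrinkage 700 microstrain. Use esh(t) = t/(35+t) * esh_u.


esh(276) = 276 / (35 + 276) * 700
= 276 / 311 * 700
= 621.2 microstrain

621.2


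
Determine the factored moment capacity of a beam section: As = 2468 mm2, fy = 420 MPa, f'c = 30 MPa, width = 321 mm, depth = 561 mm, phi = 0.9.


a = As * fy / (0.85 * f'c * b)
= 2468 * 420 / (0.85 * 30 * 321)
= 126.6337 mm
Mn = As * fy * (d - a/2) / 10^6
= 515.8785 kN-m
phi*Mn = 0.9 * 515.8785 = 464.29 kN-m

464.29


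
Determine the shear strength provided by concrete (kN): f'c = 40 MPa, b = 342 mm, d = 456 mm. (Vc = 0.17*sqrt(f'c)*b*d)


Vc = 0.17 * sqrt(40) * 342 * 456 / 1000
= 167.68 kN

167.68


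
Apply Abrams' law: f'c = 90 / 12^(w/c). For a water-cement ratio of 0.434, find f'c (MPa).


f'c = 90 / 12^0.434
= 90 / 2.94
= 30.61 MPa

30.61


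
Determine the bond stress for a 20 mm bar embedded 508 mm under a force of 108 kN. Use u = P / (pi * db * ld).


u = P / (pi * db * ld)
= 108 * 1000 / (pi * 20 * 508)
= 3.384 MPa

3.384


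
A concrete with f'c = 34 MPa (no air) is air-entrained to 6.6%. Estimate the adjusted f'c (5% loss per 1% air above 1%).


Strength loss = (6.6 - 1) * 5 = 28.0%
f'c = 34 * (1 - 28.0/100)
= 24.48 MPa

24.48


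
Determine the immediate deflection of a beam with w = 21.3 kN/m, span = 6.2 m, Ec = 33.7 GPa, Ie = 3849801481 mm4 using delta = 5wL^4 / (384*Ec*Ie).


Convert: L = 6.2 m = 6200 mm, Ec = 33.7 GPa = 33700 MPa
delta = 5 * 21.3 * 6200^4 / (384 * 33700 * 3849801481)
= 3.16 mm

3.16


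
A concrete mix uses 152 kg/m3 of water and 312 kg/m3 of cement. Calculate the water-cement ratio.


w/c = water / cement
w/c = 152 / 312 = 0.487

0.487


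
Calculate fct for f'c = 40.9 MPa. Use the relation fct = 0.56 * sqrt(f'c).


fct = 0.56 * sqrt(40.9)
= 0.56 * 6.395
= 3.581 MPa

3.581


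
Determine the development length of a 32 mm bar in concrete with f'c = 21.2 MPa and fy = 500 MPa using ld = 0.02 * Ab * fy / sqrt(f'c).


Ab = pi * 32^2 / 4 = 804.248 mm2
ld = 0.02 * 804.248 * 500 / sqrt(21.2)
= 1746.7 mm

1746.7


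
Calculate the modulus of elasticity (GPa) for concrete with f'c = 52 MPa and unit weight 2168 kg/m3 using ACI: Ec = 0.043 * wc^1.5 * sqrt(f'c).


Ec = 0.043 * 2168^1.5 * sqrt(52) / 1000
= 31.3 GPa

31.3


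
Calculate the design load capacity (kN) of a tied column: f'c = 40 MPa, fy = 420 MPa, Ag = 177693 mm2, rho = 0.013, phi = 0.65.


Ast = rho * Ag = 0.013 * 177693 = 2310.009 mm2
phi*Pn = 0.65 * 0.80 * (0.85 * 40 * (177693 - 2310.009) + 420 * 2310.009) / 1000
= 3605.28 kN

3605.28


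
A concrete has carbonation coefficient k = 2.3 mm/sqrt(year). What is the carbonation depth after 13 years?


depth = k * sqrt(t)
= 2.3 * sqrt(13)
= 8.29 mm

8.29


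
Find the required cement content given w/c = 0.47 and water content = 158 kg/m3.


Cement = water / (w/c)
= 158 / 0.47
= 336.2 kg/m3

336.2


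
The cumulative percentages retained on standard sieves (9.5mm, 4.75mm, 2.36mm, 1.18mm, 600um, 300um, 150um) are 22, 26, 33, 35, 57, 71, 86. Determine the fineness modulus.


FM = sum(cumulative % retained) / 100
= 330 / 100
= 3.3

3.3


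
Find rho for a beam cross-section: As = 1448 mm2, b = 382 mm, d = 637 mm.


rho = As / (b * d)
= 1448 / (382 * 637)
= 0.006

0.006


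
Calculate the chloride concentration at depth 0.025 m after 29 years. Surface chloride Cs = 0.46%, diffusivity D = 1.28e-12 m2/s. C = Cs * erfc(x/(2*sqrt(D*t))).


t_seconds = 29 * 365.25 * 24 * 3600 = 915170400.0 s
arg = 0.025 / (2 * sqrt(1.28e-12 * 915170400.0))
= 0.3652
erfc(0.3652) = 0.6055
C = 0.46 * 0.6055 = 0.2785%

0.2785


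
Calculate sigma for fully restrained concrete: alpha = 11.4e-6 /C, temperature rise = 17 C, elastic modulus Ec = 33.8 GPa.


sigma = alpha * dT * Ec
= 11.4e-6 * 17 * 33.8 * 1000
= 6.55 MPa

6.55


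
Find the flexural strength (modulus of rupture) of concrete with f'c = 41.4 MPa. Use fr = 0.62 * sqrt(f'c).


fr = 0.62 * sqrt(41.4)
= 3.989 MPa

3.989


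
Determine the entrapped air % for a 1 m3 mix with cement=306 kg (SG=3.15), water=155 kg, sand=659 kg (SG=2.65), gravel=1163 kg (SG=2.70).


Vol cement = 306 / (3.15 * 1000) = 0.097143 m3
Vol water = 155 / 1000 = 0.155 m3
Vol sand = 659 / (2.65 * 1000) = 0.248679 m3
Vol gravel = 1163 / (2.70 * 1000) = 0.430741 m3
Total solid + water volume = 0.931563 m3
Air = (1 - 0.931563) * 100 = 6.84%

6.84


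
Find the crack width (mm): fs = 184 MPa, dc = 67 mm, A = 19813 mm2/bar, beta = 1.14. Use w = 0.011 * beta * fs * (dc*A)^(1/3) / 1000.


w = 0.011 * beta * fs * (dc * A)^(1/3) / 1000
= 0.011 * 1.14 * 184 * (67 * 19813)^(1/3) / 1000
= 0.254 mm

0.254


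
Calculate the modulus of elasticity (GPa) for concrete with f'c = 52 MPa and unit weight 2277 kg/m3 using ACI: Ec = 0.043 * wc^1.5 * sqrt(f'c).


Ec = 0.043 * 2277^1.5 * sqrt(52) / 1000
= 33.69 GPa

33.69


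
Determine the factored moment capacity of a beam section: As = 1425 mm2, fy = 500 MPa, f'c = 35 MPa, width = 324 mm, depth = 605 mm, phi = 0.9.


a = As * fy / (0.85 * f'c * b)
= 1425 * 500 / (0.85 * 35 * 324)
= 73.9185 mm
Mn = As * fy * (d - a/2) / 10^6
= 404.729 kN-m
phi*Mn = 0.9 * 404.729 = 364.26 kN-m

364.26


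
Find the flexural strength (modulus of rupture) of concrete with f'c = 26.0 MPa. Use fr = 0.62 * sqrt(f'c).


fr = 0.62 * sqrt(26.0)
= 3.161 MPa

3.161


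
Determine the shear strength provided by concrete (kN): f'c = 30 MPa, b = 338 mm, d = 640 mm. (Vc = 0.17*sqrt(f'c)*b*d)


Vc = 0.17 * sqrt(30) * 338 * 640 / 1000
= 201.42 kN

201.42


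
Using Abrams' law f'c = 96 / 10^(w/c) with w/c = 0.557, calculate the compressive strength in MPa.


f'c = 96 / 10^0.557
= 96 / 3.606
= 26.62 MPa

26.62


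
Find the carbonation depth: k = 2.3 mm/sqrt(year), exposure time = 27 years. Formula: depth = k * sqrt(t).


depth = k * sqrt(t)
= 2.3 * sqrt(27)
= 11.95 mm

11.95


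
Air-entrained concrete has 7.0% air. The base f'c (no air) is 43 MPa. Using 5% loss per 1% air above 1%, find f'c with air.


Strength loss = (7.0 - 1) * 5 = 30.0%
f'c = 43 * (1 - 30.0/100)
= 30.1 MPa

30.1


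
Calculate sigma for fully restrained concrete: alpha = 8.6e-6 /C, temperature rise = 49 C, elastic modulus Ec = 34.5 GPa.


sigma = alpha * dT * Ec
= 8.6e-6 * 49 * 34.5 * 1000
= 14.538 MPa

14.538


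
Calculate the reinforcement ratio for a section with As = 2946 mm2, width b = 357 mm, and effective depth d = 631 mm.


rho = As / (b * d)
= 2946 / (357 * 631)
= 0.0131

0.0131


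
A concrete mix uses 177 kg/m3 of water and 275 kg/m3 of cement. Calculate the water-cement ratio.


w/c = water / cement
w/c = 177 / 275 = 0.644

0.644


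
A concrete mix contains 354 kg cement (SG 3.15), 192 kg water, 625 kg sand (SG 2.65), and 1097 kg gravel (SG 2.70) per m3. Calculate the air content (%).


Vol cement = 354 / (3.15 * 1000) = 0.112381 m3
Vol water = 192 / 1000 = 0.192 m3
Vol sand = 625 / (2.65 * 1000) = 0.235849 m3
Vol gravel = 1097 / (2.70 * 1000) = 0.406296 m3
Total solid + water volume = 0.946526 m3
Air = (1 - 0.946526) * 100 = 5.35%

5.35


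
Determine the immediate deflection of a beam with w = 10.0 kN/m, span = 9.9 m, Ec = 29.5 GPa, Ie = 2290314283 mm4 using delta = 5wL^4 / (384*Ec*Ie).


Convert: L = 9.9 m = 9900 mm, Ec = 29.5 GPa = 29500 MPa
delta = 5 * 10.0 * 9900^4 / (384 * 29500 * 2290314283)
= 18.51 mm

18.51


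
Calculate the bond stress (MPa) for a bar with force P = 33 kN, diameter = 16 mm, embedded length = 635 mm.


u = P / (pi * db * ld)
= 33 * 1000 / (pi * 16 * 635)
= 1.034 MPa

1.034


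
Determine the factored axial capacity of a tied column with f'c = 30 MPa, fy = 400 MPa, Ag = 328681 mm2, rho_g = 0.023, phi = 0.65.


Ast = rho * Ag = 0.023 * 328681 = 7559.663 mm2
phi*Pn = 0.65 * 0.80 * (0.85 * 30 * (328681 - 7559.663) + 400 * 7559.663) / 1000
= 5830.48 kN

5830.48


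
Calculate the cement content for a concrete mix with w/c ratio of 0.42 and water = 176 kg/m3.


Cement = water / (w/c)
= 176 / 0.42
= 419.0 kg/m3

419.0


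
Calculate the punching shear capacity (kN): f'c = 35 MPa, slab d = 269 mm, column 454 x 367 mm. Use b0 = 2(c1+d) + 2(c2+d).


b0 = 2*(454 + 269) + 2*(367 + 269) = 2718 mm
Vc = 0.33 * sqrt(35) * 2718 * 269 / 1000
= 1427.41 kN

1427.41


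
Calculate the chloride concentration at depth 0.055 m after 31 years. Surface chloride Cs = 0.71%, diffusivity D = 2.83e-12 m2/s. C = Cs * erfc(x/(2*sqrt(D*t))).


t_seconds = 31 * 365.25 * 24 * 3600 = 978285600.0 s
arg = 0.055 / (2 * sqrt(2.83e-12 * 978285600.0))
= 0.5226
erfc(0.5226) = 0.4598
C = 0.71 * 0.4598 = 0.3265%

0.3265


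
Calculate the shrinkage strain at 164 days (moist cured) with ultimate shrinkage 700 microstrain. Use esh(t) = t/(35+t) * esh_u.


esh(164) = 164 / (35 + 164) * 700
= 164 / 199 * 700
= 576.9 microstrain

576.9


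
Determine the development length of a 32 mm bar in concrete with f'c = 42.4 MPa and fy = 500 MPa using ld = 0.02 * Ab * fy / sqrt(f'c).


Ab = pi * 32^2 / 4 = 804.248 mm2
ld = 0.02 * 804.248 * 500 / sqrt(42.4)
= 1235.1 mm

1235.1


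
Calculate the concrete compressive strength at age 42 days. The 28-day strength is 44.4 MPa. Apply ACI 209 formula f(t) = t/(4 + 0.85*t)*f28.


f(42) = 42 / (4 + 0.85 * 42) * 44.4
= 42 / 39.7 * 44.4
= 46.97 MPa

46.97


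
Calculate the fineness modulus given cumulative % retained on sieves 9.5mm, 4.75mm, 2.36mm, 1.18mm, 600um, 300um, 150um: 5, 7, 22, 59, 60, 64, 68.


FM = sum(cumulative % retained) / 100
= 285 / 100
= 2.85

2.85


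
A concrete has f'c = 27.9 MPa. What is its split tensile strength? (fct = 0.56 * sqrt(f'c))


fct = 0.56 * sqrt(27.9)
= 0.56 * 5.282
= 2.958 MPa

2.958


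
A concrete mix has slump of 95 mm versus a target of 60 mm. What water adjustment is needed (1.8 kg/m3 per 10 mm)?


Difference = 60 - 95 = -35 mm
Water adjustment = -35 * 1.8 / 10 = -6.3 kg/m3

-6.3


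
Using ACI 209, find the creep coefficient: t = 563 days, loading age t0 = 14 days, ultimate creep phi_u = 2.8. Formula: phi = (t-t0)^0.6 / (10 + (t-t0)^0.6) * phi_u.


dt = 563 - 14 = 549
phi = 549^0.6 / (10 + 549^0.6) * 2.8
= 2.282

2.282


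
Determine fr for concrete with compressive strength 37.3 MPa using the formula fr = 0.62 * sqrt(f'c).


fr = 0.62 * sqrt(37.3)
= 3.787 MPa

3.787


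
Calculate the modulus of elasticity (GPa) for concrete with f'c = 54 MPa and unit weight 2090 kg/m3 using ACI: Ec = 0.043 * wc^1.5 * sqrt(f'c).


Ec = 0.043 * 2090^1.5 * sqrt(54) / 1000
= 30.19 GPa

30.19


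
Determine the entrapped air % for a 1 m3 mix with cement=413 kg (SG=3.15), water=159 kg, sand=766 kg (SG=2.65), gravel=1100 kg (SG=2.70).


Vol cement = 413 / (3.15 * 1000) = 0.131111 m3
Vol water = 159 / 1000 = 0.159 m3
Vol sand = 766 / (2.65 * 1000) = 0.289057 m3
Vol gravel = 1100 / (2.70 * 1000) = 0.407407 m3
Total solid + water volume = 0.986575 m3
Air = (1 - 0.986575) * 100 = 1.34%

1.34


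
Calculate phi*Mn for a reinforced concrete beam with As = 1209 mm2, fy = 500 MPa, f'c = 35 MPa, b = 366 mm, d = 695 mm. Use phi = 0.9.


a = As * fy / (0.85 * f'c * b)
= 1209 * 500 / (0.85 * 35 * 366)
= 55.5173 mm
Mn = As * fy * (d - a/2) / 10^6
= 403.3474 kN-m
phi*Mn = 0.9 * 403.3474 = 363.01 kN-m

363.01


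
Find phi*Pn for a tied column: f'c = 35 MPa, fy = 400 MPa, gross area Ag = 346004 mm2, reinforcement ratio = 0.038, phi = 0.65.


Ast = rho * Ag = 0.038 * 346004 = 13148.152 mm2
phi*Pn = 0.65 * 0.80 * (0.85 * 35 * (346004 - 13148.152) + 400 * 13148.152) / 1000
= 7884.1 kN

7884.1


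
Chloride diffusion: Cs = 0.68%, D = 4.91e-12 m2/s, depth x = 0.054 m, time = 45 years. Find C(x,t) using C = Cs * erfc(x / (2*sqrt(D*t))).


t_seconds = 45 * 365.25 * 24 * 3600 = 1420092000.0 s
arg = 0.054 / (2 * sqrt(4.91e-12 * 1420092000.0))
= 0.3233
erfc(0.3233) = 0.6475
C = 0.68 * 0.6475 = 0.4403%

0.4403


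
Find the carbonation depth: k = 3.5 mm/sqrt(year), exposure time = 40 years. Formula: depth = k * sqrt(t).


depth = k * sqrt(t)
= 3.5 * sqrt(40)
= 22.14 mm

22.14


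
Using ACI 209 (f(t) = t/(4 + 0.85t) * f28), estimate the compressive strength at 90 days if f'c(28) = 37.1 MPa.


f(90) = 90 / (4 + 0.85 * 90) * 37.1
= 90 / 80.5 * 37.1
= 41.48 MPa

41.48


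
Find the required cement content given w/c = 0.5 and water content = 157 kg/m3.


Cement = water / (w/c)
= 157 / 0.5
= 314.0 kg/m3

314.0


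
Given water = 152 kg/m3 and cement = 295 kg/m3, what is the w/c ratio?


w/c = water / cement
w/c = 152 / 295 = 0.515

0.515


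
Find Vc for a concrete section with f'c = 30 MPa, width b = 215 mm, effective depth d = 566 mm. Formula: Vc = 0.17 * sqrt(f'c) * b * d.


Vc = 0.17 * sqrt(30) * 215 * 566 / 1000
= 113.31 kN

113.31


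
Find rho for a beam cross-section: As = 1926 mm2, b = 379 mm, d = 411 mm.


rho = As / (b * d)
= 1926 / (379 * 411)
= 0.0124

0.0124


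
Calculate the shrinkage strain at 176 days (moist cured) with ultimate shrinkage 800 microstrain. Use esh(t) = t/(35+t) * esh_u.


esh(176) = 176 / (35 + 176) * 800
= 176 / 211 * 800
= 667.3 microstrain

667.3


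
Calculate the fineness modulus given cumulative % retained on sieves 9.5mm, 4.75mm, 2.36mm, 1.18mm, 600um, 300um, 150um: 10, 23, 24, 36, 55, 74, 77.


FM = sum(cumulative % retained) / 100
= 299 / 100
= 2.99

2.99


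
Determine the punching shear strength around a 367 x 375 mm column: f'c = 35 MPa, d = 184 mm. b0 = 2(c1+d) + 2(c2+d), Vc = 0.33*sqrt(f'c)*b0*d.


b0 = 2*(367 + 184) + 2*(375 + 184) = 2220 mm
Vc = 0.33 * sqrt(35) * 2220 * 184 / 1000
= 797.48 kN

797.48


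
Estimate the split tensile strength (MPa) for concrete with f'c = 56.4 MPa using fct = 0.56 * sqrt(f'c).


fct = 0.56 * sqrt(56.4)
= 0.56 * 7.51
= 4.206 MPa

4.206


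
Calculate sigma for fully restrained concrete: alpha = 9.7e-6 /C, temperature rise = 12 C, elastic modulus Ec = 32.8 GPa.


sigma = alpha * dT * Ec
= 9.7e-6 * 12 * 32.8 * 1000
= 3.818 MPa

3.818


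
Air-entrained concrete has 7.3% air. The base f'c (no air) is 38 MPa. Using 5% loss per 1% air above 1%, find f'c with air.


Strength loss = (7.3 - 1) * 5 = 31.5%
f'c = 38 * (1 - 31.5/100)
= 26.03 MPa

26.03


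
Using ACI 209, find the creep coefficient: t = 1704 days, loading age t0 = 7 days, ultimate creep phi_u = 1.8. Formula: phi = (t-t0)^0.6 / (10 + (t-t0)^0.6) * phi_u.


dt = 1704 - 7 = 1697
phi = 1697^0.6 / (10 + 1697^0.6) * 1.8
= 1.614

1.614


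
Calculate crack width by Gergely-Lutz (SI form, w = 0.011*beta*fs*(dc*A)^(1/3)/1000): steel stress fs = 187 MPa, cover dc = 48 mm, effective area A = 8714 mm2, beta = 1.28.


w = 0.011 * beta * fs * (dc * A)^(1/3) / 1000
= 0.011 * 1.28 * 187 * (48 * 8714)^(1/3) / 1000
= 0.197 mm

0.197


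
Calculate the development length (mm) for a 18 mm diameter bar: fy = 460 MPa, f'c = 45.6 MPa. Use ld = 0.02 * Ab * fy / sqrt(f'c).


Ab = pi * 18^2 / 4 = 254.469 mm2
ld = 0.02 * 254.469 * 460 / sqrt(45.6)
= 346.7 mm

346.7


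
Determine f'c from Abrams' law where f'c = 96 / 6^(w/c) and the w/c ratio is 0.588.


f'c = 96 / 6^0.588
= 96 / 2.868
= 33.47 MPa

33.47


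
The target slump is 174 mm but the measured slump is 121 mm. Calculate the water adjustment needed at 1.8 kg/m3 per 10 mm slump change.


Difference = 174 - 121 = 53 mm
Water adjustment = 53 * 1.8 / 10 = 9.5 kg/m3

9.5


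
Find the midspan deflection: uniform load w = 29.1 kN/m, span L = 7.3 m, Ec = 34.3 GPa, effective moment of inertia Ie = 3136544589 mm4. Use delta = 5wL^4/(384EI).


Convert: L = 7.3 m = 7300 mm, Ec = 34.3 GPa = 34300 MPa
delta = 5 * 29.1 * 7300^4 / (384 * 34300 * 3136544589)
= 10.0 mm

10.0


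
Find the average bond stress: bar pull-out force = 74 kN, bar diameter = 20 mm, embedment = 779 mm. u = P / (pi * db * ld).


u = P / (pi * db * ld)
= 74 * 1000 / (pi * 20 * 779)
= 1.512 MPa

1.512


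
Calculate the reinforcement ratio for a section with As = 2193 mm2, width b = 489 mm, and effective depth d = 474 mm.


rho = As / (b * d)
= 2193 / (489 * 474)
= 0.0095

0.0095


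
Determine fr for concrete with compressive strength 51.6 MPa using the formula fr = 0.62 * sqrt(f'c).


fr = 0.62 * sqrt(51.6)
= 4.454 MPa

4.454


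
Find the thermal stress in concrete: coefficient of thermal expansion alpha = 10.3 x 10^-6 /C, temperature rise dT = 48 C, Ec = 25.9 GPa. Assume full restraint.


sigma = alpha * dT * Ec
= 10.3e-6 * 48 * 25.9 * 1000
= 12.805 MPa

12.805


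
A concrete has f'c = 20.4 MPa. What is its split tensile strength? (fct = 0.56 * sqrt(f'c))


fct = 0.56 * sqrt(20.4)
= 0.56 * 4.517
= 2.529 MPa

2.529


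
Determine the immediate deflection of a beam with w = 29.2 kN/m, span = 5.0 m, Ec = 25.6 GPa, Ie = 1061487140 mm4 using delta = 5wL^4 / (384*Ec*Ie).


Convert: L = 5.0 m = 5000 mm, Ec = 25.6 GPa = 25600 MPa
delta = 5 * 29.2 * 5000^4 / (384 * 25600 * 1061487140)
= 8.74 mm

8.74


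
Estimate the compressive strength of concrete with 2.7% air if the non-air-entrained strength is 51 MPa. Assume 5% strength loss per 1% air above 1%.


Strength loss = (2.7 - 1) * 5 = 8.5%
f'c = 51 * (1 - 8.5/100)
= 46.66 MPa

46.66


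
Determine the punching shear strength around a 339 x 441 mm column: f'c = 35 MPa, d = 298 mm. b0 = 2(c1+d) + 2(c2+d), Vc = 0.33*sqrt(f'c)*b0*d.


b0 = 2*(339 + 298) + 2*(441 + 298) = 2752 mm
Vc = 0.33 * sqrt(35) * 2752 * 298 / 1000
= 1601.08 kN

1601.08


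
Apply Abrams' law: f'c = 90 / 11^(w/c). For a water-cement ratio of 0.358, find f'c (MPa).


f'c = 90 / 11^0.358
= 90 / 2.359
= 38.14 MPa

38.14


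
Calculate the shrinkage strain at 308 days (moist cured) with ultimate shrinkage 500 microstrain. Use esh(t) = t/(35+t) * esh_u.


esh(308) = 308 / (35 + 308) * 500
= 308 / 343 * 500
= 449.0 microstrain

449.0


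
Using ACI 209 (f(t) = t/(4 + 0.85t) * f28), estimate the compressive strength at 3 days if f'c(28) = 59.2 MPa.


f(3) = 3 / (4 + 0.85 * 3) * 59.2
= 3 / 6.55 * 59.2
= 27.11 MPa

27.11


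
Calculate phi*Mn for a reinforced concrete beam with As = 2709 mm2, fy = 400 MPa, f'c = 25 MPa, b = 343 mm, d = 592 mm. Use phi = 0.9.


a = As * fy / (0.85 * f'c * b)
= 2709 * 400 / (0.85 * 25 * 343)
= 148.6675 mm
Mn = As * fy * (d - a/2) / 10^6
= 560.9432 kN-m
phi*Mn = 0.9 * 560.9432 = 504.85 kN-m

504.85


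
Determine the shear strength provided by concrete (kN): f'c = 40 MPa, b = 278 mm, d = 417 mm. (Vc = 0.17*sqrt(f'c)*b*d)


Vc = 0.17 * sqrt(40) * 278 * 417 / 1000
= 124.64 kN

124.64


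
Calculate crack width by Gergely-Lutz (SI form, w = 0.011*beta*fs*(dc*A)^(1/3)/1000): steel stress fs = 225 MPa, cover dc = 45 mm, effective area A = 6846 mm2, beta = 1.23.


w = 0.011 * beta * fs * (dc * A)^(1/3) / 1000
= 0.011 * 1.23 * 225 * (45 * 6846)^(1/3) / 1000
= 0.206 mm

0.206


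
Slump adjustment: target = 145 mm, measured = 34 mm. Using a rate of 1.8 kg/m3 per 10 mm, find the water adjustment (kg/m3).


Difference = 145 - 34 = 111 mm
Water adjustment = 111 * 1.8 / 10 = 20.0 kg/m3

20.0


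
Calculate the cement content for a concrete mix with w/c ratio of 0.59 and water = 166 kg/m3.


Cement = water / (w/c)
= 166 / 0.59
= 281.4 kg/m3

281.4


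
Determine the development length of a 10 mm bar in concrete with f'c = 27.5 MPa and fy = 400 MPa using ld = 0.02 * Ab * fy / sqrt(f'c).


Ab = pi * 10^2 / 4 = 78.54 mm2
ld = 0.02 * 78.54 * 400 / sqrt(27.5)
= 119.8 mm

119.8


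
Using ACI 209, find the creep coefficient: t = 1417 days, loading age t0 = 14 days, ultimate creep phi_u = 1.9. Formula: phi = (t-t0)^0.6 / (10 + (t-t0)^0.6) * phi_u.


dt = 1417 - 14 = 1403
phi = 1403^0.6 / (10 + 1403^0.6) * 1.9
= 1.682

1.682


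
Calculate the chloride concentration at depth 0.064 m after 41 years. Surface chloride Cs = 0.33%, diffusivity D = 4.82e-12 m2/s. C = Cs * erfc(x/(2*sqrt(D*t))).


t_seconds = 41 * 365.25 * 24 * 3600 = 1293861600.0 s
arg = 0.064 / (2 * sqrt(4.82e-12 * 1293861600.0))
= 0.4052
erfc(0.4052) = 0.5666
C = 0.33 * 0.5666 = 0.187%

0.187


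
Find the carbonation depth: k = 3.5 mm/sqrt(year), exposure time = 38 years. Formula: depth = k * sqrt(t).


depth = k * sqrt(t)
= 3.5 * sqrt(38)
= 21.58 mm

21.58


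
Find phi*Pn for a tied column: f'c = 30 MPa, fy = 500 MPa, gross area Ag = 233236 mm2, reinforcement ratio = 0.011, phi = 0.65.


Ast = rho * Ag = 0.011 * 233236 = 2565.596 mm2
phi*Pn = 0.65 * 0.80 * (0.85 * 30 * (233236 - 2565.596) + 500 * 2565.596) / 1000
= 3725.74 kN

3725.74


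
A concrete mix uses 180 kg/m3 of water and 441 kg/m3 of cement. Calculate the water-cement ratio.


w/c = water / cement
w/c = 180 / 441 = 0.408

0.408


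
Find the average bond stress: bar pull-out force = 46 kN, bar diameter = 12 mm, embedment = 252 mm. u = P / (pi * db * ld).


u = P / (pi * db * ld)
= 46 * 1000 / (pi * 12 * 252)
= 4.842 MPa

4.842


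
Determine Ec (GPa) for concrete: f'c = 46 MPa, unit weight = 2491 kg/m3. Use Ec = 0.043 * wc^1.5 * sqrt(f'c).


Ec = 0.043 * 2491^1.5 * sqrt(46) / 1000
= 36.26 GPa

36.26


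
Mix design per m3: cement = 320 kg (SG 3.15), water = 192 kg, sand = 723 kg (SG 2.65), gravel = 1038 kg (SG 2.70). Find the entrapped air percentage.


Vol cement = 320 / (3.15 * 1000) = 0.101587 m3
Vol water = 192 / 1000 = 0.192 m3
Vol sand = 723 / (2.65 * 1000) = 0.27283 m3
Vol gravel = 1038 / (2.70 * 1000) = 0.384444 m3
Total solid + water volume = 0.950862 m3
Air = (1 - 0.950862) * 100 = 4.91%

4.91


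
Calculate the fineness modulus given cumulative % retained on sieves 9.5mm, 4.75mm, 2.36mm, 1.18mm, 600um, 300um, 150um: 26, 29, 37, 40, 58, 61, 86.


FM = sum(cumulative % retained) / 100
= 337 / 100
= 3.37

3.37


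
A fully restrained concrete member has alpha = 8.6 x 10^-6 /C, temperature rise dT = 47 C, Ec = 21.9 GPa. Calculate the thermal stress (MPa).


sigma = alpha * dT * Ec
= 8.6e-6 * 47 * 21.9 * 1000
= 8.852 MPa

8.852


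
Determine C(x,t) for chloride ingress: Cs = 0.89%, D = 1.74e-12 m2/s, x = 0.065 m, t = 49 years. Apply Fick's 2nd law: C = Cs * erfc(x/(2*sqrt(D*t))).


t_seconds = 49 * 365.25 * 24 * 3600 = 1546322400.0 s
arg = 0.065 / (2 * sqrt(1.74e-12 * 1546322400.0))
= 0.6266
erfc(0.6266) = 0.3756
C = 0.89 * 0.3756 = 0.3343%

0.3343


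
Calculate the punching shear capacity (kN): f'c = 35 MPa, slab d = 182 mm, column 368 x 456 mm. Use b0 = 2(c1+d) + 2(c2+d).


b0 = 2*(368 + 182) + 2*(456 + 182) = 2376 mm
Vc = 0.33 * sqrt(35) * 2376 * 182 / 1000
= 844.24 kN

844.24


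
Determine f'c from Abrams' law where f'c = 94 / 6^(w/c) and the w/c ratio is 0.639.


f'c = 94 / 6^0.639
= 94 / 3.142
= 29.92 MPa

29.92


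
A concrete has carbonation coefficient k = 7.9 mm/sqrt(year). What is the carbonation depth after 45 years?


depth = k * sqrt(t)
= 7.9 * sqrt(45)
= 52.99 mm

52.99


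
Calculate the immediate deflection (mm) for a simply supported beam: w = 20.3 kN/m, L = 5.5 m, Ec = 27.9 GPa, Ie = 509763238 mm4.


Convert: L = 5.5 m = 5500 mm, Ec = 27.9 GPa = 27900 MPa
delta = 5 * 20.3 * 5500^4 / (384 * 27900 * 509763238)
= 17.01 mm

17.01


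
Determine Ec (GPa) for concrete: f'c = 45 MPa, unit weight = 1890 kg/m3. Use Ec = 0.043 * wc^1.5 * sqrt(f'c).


Ec = 0.043 * 1890^1.5 * sqrt(45) / 1000
= 23.7 GPa

23.7


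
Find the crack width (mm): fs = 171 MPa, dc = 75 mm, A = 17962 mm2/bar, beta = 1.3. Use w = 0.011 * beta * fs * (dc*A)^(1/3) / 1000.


w = 0.011 * beta * fs * (dc * A)^(1/3) / 1000
= 0.011 * 1.3 * 171 * (75 * 17962)^(1/3) / 1000
= 0.27 mm

0.27


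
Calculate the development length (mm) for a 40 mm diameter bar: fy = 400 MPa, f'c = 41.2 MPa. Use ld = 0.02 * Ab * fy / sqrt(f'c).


Ab = pi * 40^2 / 4 = 1256.637 mm2
ld = 0.02 * 1256.637 * 400 / sqrt(41.2)
= 1566.2 mm

1566.2


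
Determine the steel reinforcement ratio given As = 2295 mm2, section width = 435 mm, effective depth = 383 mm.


rho = As / (b * d)
= 2295 / (435 * 383)
= 0.0138

0.0138


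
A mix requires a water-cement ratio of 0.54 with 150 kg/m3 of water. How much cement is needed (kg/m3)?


Cement = water / (w/c)
= 150 / 0.54
= 277.8 kg/m3

277.8


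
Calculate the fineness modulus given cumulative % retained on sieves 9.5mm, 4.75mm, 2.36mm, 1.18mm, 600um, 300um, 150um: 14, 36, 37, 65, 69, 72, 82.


FM = sum(cumulative % retained) / 100
= 375 / 100
= 3.75

3.75


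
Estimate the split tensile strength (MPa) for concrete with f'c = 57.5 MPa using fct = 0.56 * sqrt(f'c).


fct = 0.56 * sqrt(57.5)
= 0.56 * 7.583
= 4.246 MPa

4.246


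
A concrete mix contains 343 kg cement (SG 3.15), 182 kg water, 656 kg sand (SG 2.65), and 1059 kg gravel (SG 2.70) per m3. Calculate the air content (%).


Vol cement = 343 / (3.15 * 1000) = 0.108889 m3
Vol water = 182 / 1000 = 0.182 m3
Vol sand = 656 / (2.65 * 1000) = 0.247547 m3
Vol gravel = 1059 / (2.70 * 1000) = 0.392222 m3
Total solid + water volume = 0.930658 m3
Air = (1 - 0.930658) * 100 = 6.93%

6.93


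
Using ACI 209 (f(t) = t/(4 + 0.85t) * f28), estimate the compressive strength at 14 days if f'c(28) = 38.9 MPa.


f(14) = 14 / (4 + 0.85 * 14) * 38.9
= 14 / 15.9 * 38.9
= 34.25 MPa

34.25


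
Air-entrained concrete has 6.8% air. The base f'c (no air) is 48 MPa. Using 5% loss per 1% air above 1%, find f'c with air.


Strength loss = (6.8 - 1) * 5 = 29.0%
f'c = 48 * (1 - 29.0/100)
= 34.08 MPa

34.08


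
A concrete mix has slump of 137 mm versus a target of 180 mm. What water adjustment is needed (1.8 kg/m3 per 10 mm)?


Difference = 180 - 137 = 43 mm
Water adjustment = 43 * 1.8 / 10 = 7.7 kg/m3

7.7


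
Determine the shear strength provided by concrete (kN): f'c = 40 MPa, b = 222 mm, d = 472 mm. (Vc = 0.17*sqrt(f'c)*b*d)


Vc = 0.17 * sqrt(40) * 222 * 472 / 1000
= 112.66 kN

112.66


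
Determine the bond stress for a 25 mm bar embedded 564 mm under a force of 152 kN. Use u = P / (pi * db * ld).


u = P / (pi * db * ld)
= 152 * 1000 / (pi * 25 * 564)
= 3.431 MPa

3.431


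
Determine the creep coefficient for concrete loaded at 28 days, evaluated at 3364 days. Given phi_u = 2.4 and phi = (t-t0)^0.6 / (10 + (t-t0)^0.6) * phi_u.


dt = 3364 - 28 = 3336
phi = 3336^0.6 / (10 + 3336^0.6) * 2.4
= 2.229

2.229


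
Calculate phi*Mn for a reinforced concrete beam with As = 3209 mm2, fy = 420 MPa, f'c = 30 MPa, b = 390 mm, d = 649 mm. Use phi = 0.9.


a = As * fy / (0.85 * f'c * b)
= 3209 * 420 / (0.85 * 30 * 390)
= 135.5234 mm
Mn = As * fy * (d - a/2) / 10^6
= 783.3814 kN-m
phi*Mn = 0.9 * 783.3814 = 705.04 kN-m

705.04


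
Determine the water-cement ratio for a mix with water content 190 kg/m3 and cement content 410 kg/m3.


w/c = water / cement
w/c = 190 / 410 = 0.463

0.463


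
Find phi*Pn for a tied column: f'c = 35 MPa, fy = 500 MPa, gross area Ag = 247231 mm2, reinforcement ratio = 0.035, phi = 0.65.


Ast = rho * Ag = 0.035 * 247231 = 8653.085 mm2
phi*Pn = 0.65 * 0.80 * (0.85 * 35 * (247231 - 8653.085) + 500 * 8653.085) / 1000
= 5940.6 kN

5940.6


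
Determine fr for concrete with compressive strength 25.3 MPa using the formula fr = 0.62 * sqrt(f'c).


fr = 0.62 * sqrt(25.3)
= 3.119 MPa

3.119


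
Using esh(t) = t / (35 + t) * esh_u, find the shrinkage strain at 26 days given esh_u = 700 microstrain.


esh(26) = 26 / (35 + 26) * 700
= 26 / 61 * 700
= 298.4 microstrain

298.4


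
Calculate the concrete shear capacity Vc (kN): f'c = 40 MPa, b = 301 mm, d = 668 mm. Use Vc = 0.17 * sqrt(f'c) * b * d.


Vc = 0.17 * sqrt(40) * 301 * 668 / 1000
= 216.18 kN

216.18


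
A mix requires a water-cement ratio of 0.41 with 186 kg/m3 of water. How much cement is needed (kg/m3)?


Cement = water / (w/c)
= 186 / 0.41
= 453.7 kg/m3

453.7


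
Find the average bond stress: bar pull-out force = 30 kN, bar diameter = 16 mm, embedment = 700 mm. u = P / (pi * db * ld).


u = P / (pi * db * ld)
= 30 * 1000 / (pi * 16 * 700)
= 0.853 MPa

0.853


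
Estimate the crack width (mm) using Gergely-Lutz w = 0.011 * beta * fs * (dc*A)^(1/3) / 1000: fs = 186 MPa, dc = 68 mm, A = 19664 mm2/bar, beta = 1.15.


w = 0.011 * beta * fs * (dc * A)^(1/3) / 1000
= 0.011 * 1.15 * 186 * (68 * 19664)^(1/3) / 1000
= 0.259 mm

0.259


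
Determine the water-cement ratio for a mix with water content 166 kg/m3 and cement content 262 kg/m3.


w/c = water / cement
w/c = 166 / 262 = 0.634

0.634


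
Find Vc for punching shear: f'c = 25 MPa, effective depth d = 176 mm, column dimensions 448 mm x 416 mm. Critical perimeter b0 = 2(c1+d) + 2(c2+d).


b0 = 2*(448 + 176) + 2*(416 + 176) = 2432 mm
Vc = 0.33 * sqrt(25) * 2432 * 176 / 1000
= 706.25 kN

706.25


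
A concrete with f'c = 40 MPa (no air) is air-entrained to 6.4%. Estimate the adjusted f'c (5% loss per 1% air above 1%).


Strength loss = (6.4 - 1) * 5 = 27.0%
f'c = 40 * (1 - 27.0/100)
= 29.2 MPa

29.2


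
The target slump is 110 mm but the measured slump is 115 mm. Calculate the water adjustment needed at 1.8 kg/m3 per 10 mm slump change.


Difference = 110 - 115 = -5 mm
Water adjustment = -5 * 1.8 / 10 = -0.9 kg/m3

-0.9


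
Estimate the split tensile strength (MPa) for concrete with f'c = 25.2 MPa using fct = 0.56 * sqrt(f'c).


fct = 0.56 * sqrt(25.2)
= 0.56 * 5.02
= 2.811 MPa

2.811


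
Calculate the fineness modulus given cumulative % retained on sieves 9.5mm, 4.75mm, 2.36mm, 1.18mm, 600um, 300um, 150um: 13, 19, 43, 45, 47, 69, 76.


FM = sum(cumulative % retained) / 100
= 312 / 100
= 3.12

3.12


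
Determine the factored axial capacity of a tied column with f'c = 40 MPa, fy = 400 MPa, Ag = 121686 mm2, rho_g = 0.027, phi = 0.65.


Ast = rho * Ag = 0.027 * 121686 = 3285.522 mm2
phi*Pn = 0.65 * 0.80 * (0.85 * 40 * (121686 - 3285.522) + 400 * 3285.522) / 1000
= 2776.71 kN

2776.71


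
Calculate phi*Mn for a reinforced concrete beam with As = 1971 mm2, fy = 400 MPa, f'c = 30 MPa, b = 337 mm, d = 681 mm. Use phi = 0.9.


a = As * fy / (0.85 * f'c * b)
= 1971 * 400 / (0.85 * 30 * 337)
= 91.7438 mm
Mn = As * fy * (d - a/2) / 10^6
= 500.735 kN-m
phi*Mn = 0.9 * 500.735 = 450.66 kN-m

450.66


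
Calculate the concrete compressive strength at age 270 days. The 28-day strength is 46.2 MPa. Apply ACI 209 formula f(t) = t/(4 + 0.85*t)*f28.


f(270) = 270 / (4 + 0.85 * 270) * 46.2
= 270 / 233.5 * 46.2
= 53.42 MPa

53.42


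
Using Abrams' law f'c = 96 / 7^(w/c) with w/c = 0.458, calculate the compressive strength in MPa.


f'c = 96 / 7^0.458
= 96 / 2.438
= 39.37 MPa

39.37


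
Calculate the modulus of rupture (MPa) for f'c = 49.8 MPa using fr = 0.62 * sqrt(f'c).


fr = 0.62 * sqrt(49.8)
= 4.375 MPa

4.375


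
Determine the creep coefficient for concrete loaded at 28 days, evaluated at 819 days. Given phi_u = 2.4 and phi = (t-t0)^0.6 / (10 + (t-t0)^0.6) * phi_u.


dt = 819 - 28 = 791
phi = 791^0.6 / (10 + 791^0.6) * 2.4
= 2.03

2.03


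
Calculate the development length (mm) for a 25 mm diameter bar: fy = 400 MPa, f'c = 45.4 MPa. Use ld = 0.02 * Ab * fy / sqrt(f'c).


Ab = pi * 25^2 / 4 = 490.874 mm2
ld = 0.02 * 490.874 * 400 / sqrt(45.4)
= 582.8 mm

582.8


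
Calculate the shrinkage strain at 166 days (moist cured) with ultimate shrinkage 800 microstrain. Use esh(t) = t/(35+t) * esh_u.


esh(166) = 166 / (35 + 166) * 800
= 166 / 201 * 800
= 660.7 microstrain

660.7


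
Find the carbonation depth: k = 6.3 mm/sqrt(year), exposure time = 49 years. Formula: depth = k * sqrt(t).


depth = k * sqrt(t)
= 6.3 * sqrt(49)
= 44.1 mm

44.1
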